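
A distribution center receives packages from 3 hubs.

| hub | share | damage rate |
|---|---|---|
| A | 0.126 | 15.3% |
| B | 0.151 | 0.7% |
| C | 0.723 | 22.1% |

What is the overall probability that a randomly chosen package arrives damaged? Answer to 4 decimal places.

Using total probability over the partition,
P(D) = P(D|A)·P(A) + P(D|B)·P(B) + P(D|C)·P(C)
      = 0.153·0.126 + 0.007·0.151 + 0.221·0.723
      = 0.019278 + 0.001057 + 0.159783 = 0.180118

P(D) ≈ 0.1801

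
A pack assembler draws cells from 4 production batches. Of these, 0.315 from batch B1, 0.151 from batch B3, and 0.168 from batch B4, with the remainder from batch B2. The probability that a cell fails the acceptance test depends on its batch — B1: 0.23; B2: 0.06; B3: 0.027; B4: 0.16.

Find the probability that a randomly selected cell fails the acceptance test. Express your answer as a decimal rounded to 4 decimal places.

P(B2) = 1 − (0.315 + 0.151 + 0.168) = 0.366.
P(F) = P(F|B1)·P(B1) + P(F|B2)·P(B2) + P(F|B3)·P(B3) + P(F|B4)·P(B4)
      = 0.23·0.315 + 0.06·0.366 + 0.027·0.151 + 0.16·0.168
      = 0.07245 + 0.02196 + 0.004077 + 0.02688 = 0.125367

0.1254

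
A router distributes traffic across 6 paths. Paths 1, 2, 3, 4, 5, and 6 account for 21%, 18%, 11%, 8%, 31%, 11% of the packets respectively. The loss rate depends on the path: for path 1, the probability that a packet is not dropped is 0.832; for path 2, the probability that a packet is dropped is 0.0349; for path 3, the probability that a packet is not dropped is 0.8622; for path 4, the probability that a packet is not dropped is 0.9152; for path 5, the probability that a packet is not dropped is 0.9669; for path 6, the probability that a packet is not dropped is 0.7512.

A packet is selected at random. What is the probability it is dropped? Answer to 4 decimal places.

P(L|1) = 1 − 0.832 = 0.168.
P(L|3) = 1 − 0.8622 = 0.1378.
P(L|4) = 1 − 0.9152 = 0.0848.
P(L|5) = 1 − 0.9669 = 0.0331.
P(L|6) = 1 − 0.7512 = 0.2488.
P(L) = P(L|1)·P(1) + P(L|2)·P(2) + P(L|3)·P(3) + P(L|4)·P(4) + P(L|5)·P(5) + P(L|6)·P(6)
      = 0.168·0.21 + 0.0349·0.18 + 0.1378·0.11 + 0.0848·0.08 + 0.0331·0.31 + 0.2488·0.11
      = 0.03528 + 0.006282 + 0.015158 + 0.006784 + 0.010261 + 0.027368 = 0.101133

P(L) ≈ 0.1011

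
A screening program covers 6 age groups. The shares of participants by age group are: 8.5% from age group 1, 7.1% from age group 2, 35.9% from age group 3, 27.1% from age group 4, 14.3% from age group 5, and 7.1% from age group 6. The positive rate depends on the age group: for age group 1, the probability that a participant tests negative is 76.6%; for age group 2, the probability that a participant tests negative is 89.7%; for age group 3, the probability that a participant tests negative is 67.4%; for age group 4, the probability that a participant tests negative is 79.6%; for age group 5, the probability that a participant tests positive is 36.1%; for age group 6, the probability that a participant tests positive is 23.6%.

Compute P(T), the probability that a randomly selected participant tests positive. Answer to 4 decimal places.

P(T|1) = 1 − 0.766 = 0.234.
P(T|2) = 1 − 0.897 = 0.103.
P(T|3) = 1 − 0.674 = 0.326.
P(T|4) = 1 − 0.796 = 0.204.
Summing over the partition,
P(T) = P(T|1)·P(1) + P(T|2)·P(2) + P(T|3)·P(3) + P(T|4)·P(4) + P(T|5)·P(5) + P(T|6)·P(6)
      = 0.234·0.085 + 0.103·0.071 + 0.326·0.359 + 0.204·0.271 + 0.361·0.143 + 0.236·0.071
      = 0.01989 + 0.007313 + 0.117034 + 0.055284 + 0.051623 + 0.016756 = 0.2679

P(T) ≈ 0.2679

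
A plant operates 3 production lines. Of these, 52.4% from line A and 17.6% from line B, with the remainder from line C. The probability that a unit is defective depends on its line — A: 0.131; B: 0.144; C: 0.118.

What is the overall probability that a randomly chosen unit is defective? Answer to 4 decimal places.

P(D) ≈ 0.1294

P(C) = 1 − (0.524 + 0.176) = 0.3.
Summing over the partition,
P(D) = P(D|A)·P(A) + P(D|B)·P(B) + P(D|C)·P(C)
      = 0.131·0.524 + 0.144·0.176 + 0.118·0.3
      = 0.068644 + 0.025344 + 0.0354 = 0.129388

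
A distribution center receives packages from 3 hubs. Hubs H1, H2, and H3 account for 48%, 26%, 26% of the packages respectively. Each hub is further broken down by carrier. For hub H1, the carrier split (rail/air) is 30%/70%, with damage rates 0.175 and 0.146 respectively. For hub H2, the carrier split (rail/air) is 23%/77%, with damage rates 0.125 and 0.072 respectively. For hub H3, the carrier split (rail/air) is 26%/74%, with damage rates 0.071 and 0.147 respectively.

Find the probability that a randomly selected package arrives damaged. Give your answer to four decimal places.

P(D|H1) = 0.3·0.175 + 0.7·0.146 = 0.0525 + 0.1022 = 0.1547
P(D|H2) = 0.23·0.125 + 0.77·0.072 = 0.02875 + 0.05544 = 0.08419
P(D|H3) = 0.26·0.071 + 0.74·0.147 = 0.01846 + 0.10878 = 0.12724
Then overall,
P(D) = 0.48·0.1547 + 0.26·0.08419 + 0.26·0.12724
      = 0.074256 + 0.0218894 + 0.0330824 = 0.1292278

0.1292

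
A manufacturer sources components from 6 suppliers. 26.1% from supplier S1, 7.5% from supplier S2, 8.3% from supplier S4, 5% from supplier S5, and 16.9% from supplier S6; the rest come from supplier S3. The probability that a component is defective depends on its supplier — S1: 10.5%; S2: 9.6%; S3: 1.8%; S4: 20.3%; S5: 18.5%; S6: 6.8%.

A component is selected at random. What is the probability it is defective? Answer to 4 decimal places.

P(S3) = 1 − (0.261 + 0.075 + 0.083 + 0.05 + 0.169) = 0.362.
Using total probability over the partition,
P(D) = P(D|S1)·P(S1) + P(D|S2)·P(S2) + P(D|S3)·P(S3) + P(D|S4)·P(S4) + P(D|S5)·P(S5) + P(D|S6)·P(S6)
      = 0.105·0.261 + 0.096·0.075 + 0.018·0.362 + 0.203·0.083 + 0.185·0.05 + 0.068·0.169
      = 0.027405 + 0.0072 + 0.006516 + 0.016849 + 0.00925 + 0.011492 = 0.078712

0.0787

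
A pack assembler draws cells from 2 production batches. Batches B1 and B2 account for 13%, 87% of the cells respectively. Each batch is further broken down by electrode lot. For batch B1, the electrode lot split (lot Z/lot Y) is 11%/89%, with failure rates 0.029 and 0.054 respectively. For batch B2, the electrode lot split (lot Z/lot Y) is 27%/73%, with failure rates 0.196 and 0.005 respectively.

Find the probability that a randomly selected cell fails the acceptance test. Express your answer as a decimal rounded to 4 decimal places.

P(F|B1) = 0.11·0.029 + 0.89·0.054 = 0.00319 + 0.04806 = 0.05125
P(F|B2) = 0.27·0.196 + 0.73·0.005 = 0.05292 + 0.00365 = 0.05657
By total probability over the outer partition,
P(F) = 0.13·0.05125 + 0.87·0.05657
      = 0.0066625 + 0.0492159 = 0.0558784

0.0559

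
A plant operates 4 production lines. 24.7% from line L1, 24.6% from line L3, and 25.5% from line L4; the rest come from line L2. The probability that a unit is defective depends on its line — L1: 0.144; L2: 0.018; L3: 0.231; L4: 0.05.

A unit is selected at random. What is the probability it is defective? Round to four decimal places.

P(L2) = 1 − (0.247 + 0.246 + 0.255) = 0.252.
Using total probability over the partition,
P(D) = P(D|L1)·P(L1) + P(D|L2)·P(L2) + P(D|L3)·P(L3) + P(D|L4)·P(L4)
      = 0.144·0.247 + 0.018·0.252 + 0.231·0.246 + 0.05·0.255
      = 0.035568 + 0.004536 + 0.056826 + 0.01275 = 0.10968

0.1097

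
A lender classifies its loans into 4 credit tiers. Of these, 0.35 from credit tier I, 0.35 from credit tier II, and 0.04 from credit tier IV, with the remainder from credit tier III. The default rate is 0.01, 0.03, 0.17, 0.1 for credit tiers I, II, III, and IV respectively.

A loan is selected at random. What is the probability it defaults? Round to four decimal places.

0.0622

P(III) = 1 − (0.35 + 0.35 + 0.04) = 0.26.
P(D) = P(D|I)·P(I) + P(D|II)·P(II) + P(D|III)·P(III) + P(D|IV)·P(IV)
      = 0.01·0.35 + 0.03·0.35 + 0.17·0.26 + 0.1·0.04
      = 0.0035 + 0.0105 + 0.0442 + 0.004 = 0.0622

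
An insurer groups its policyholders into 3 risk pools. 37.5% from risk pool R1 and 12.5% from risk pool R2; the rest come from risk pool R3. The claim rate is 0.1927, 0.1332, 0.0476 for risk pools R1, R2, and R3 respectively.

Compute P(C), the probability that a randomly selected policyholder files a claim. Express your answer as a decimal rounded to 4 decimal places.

P(R3) = 1 − (0.375 + 0.125) = 0.5.
P(C) = P(C|R1)·P(R1) + P(C|R2)·P(R2) + P(C|R3)·P(R3)
      = 0.1927·0.375 + 0.1332·0.125 + 0.0476·0.5
      = 0.0722625 + 0.01665 + 0.0238 = 0.1127125

P(C) ≈ 0.1127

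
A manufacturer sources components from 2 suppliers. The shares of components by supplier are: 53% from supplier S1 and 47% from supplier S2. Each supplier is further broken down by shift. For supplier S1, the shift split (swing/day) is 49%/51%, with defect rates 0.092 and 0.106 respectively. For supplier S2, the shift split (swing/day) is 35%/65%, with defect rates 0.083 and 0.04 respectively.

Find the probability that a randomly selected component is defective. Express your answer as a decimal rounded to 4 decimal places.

P(D) ≈ 0.0784

P(D|S1) = 0.49·0.092 + 0.51·0.106 = 0.04508 + 0.05406 = 0.09914
P(D|S2) = 0.35·0.083 + 0.65·0.04 = 0.02905 + 0.026 = 0.05505
Then overall,
P(D) = 0.53·0.09914 + 0.47·0.05505
      = 0.0525442 + 0.0258735 = 0.0784177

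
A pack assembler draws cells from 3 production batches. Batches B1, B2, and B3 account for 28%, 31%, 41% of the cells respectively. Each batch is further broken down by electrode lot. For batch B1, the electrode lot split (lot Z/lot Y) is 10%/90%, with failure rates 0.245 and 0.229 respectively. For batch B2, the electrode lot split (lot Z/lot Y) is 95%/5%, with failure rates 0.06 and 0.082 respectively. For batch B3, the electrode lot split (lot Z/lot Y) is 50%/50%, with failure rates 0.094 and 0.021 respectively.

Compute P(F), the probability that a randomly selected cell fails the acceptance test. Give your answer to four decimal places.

P(F|B1) = 0.1·0.245 + 0.9·0.229 = 0.0245 + 0.2061 = 0.2306
P(F|B2) = 0.95·0.06 + 0.05·0.082 = 0.057 + 0.0041 = 0.0611
P(F|B3) = 0.5·0.094 + 0.5·0.021 = 0.047 + 0.0105 = 0.0575
Then overall,
P(F) = 0.28·0.2306 + 0.31·0.0611 + 0.41·0.0575
      = 0.064568 + 0.018941 + 0.023575 = 0.107084

P(F) ≈ 0.1071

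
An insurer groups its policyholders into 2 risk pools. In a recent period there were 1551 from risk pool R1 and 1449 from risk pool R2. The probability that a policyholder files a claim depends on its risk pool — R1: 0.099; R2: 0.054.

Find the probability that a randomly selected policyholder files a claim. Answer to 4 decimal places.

Total: 1551 + 1449 = 3000.
P(R1) = 1551/3000 = 0.517. P(R2) = 1449/3000 = 0.483.
P(C) = P(C|R1)·P(R1) + P(C|R2)·P(R2)
      = 0.099·0.517 + 0.054·0.483
      = 0.051183 + 0.026082 = 0.077265

P(C) ≈ 0.0773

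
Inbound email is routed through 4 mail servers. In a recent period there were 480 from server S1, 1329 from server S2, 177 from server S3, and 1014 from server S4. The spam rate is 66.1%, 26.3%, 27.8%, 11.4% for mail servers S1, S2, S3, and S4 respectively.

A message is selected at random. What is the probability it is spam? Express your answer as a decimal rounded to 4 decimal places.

0.2772

Total: 480 + 1329 + 177 + 1014 = 3000.
P(S1) = 480/3000 = 0.16. P(S2) = 1329/3000 = 0.443. P(S3) = 177/3000 = 0.059. P(S4) = 1014/3000 = 0.338.
P(S) = P(S|S1)·P(S1) + P(S|S2)·P(S2) + P(S|S3)·P(S3) + P(S|S4)·P(S4)
      = 0.661·0.16 + 0.263·0.443 + 0.278·0.059 + 0.114·0.338
      = 0.10576 + 0.116509 + 0.016402 + 0.038532 = 0.277203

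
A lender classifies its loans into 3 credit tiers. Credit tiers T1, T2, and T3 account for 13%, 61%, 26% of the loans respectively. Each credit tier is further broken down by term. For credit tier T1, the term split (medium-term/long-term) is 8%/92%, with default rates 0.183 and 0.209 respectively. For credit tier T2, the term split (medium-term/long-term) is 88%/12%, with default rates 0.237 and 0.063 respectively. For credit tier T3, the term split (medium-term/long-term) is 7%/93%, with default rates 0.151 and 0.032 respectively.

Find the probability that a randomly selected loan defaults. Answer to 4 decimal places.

0.1692

P(D|T1) = 0.08·0.183 + 0.92·0.209 = 0.01464 + 0.19228 = 0.20692
P(D|T2) = 0.88·0.237 + 0.12·0.063 = 0.20856 + 0.00756 = 0.21612
P(D|T3) = 0.07·0.151 + 0.93·0.032 = 0.01057 + 0.02976 = 0.04033
Then overall,
P(D) = 0.13·0.20692 + 0.61·0.21612 + 0.26·0.04033
      = 0.0268996 + 0.1318332 + 0.0104858 = 0.1692186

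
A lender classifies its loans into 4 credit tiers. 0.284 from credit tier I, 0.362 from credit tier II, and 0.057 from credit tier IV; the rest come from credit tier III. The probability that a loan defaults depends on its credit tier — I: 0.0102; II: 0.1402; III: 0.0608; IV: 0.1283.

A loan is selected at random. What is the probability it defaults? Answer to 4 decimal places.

P(D) ≈ 0.0790

P(III) = 1 − (0.284 + 0.362 + 0.057) = 0.297.
By the law of total probability,
P(D) = P(D|I)·P(I) + P(D|II)·P(II) + P(D|III)·P(III) + P(D|IV)·P(IV)
      = 0.0102·0.284 + 0.1402·0.362 + 0.0608·0.297 + 0.1283·0.057
      = 0.0028968 + 0.0507524 + 0.0180576 + 0.0073131 = 0.0790199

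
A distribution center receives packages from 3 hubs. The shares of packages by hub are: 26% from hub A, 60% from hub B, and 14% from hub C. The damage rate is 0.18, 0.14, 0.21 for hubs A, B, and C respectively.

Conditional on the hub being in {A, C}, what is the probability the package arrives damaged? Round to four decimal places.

Let S = {A, C}.
P(S) = 0.26 + 0.14 = 0.4.
P(D ∩ S) = 0.18·0.26 + 0.21·0.14 = 0.0468 + 0.0294 = 0.0762.
P(D | S) = 0.0762 / 0.4 = 0.190500…

0.1905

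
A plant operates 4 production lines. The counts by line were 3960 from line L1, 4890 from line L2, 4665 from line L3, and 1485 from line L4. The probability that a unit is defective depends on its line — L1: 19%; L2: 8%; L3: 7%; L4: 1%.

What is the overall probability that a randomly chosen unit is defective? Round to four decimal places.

Total: 3960 + 4890 + 4665 + 1485 = 15000.
P(L1) = 3960/15000 = 0.264. P(L2) = 4890/15000 = 0.326. P(L3) = 4665/15000 = 0.311. P(L4) = 1485/15000 = 0.099.
P(D) = P(D|L1)·P(L1) + P(D|L2)·P(L2) + P(D|L3)·P(L3) + P(D|L4)·P(L4)
      = 0.19·0.264 + 0.08·0.326 + 0.07·0.311 + 0.01·0.099
      = 0.05016 + 0.02608 + 0.02177 + 0.00099 = 0.099

P(D) ≈ 0.0990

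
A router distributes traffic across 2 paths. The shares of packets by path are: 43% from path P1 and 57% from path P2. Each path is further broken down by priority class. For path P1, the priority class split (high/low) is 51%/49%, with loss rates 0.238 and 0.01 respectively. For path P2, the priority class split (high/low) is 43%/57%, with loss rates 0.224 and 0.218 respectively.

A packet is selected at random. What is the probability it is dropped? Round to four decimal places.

P(L|P1) = 0.51·0.238 + 0.49·0.01 = 0.12138 + 0.0049 = 0.12628
P(L|P2) = 0.43·0.224 + 0.57·0.218 = 0.09632 + 0.12426 = 0.22058
By total probability over the outer partition,
P(L) = 0.43·0.12628 + 0.57·0.22058
      = 0.0543004 + 0.1257306 = 0.180031

0.1800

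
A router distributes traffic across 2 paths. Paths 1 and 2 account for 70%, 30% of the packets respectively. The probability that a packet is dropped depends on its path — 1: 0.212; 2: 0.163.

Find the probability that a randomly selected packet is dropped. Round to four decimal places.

P(L) ≈ 0.1973

P(L) = P(L|1)·P(1) + P(L|2)·P(2)
      = 0.212·0.7 + 0.163·0.3
      = 0.1484 + 0.0489 = 0.1973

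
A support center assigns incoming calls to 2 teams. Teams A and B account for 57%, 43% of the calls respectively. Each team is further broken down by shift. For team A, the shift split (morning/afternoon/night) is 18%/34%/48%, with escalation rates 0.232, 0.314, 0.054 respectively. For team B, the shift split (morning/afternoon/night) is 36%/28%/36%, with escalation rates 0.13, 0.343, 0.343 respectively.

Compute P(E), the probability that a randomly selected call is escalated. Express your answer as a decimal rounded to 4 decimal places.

P(E|A) = 0.18·0.232 + 0.34·0.314 + 0.48·0.054 = 0.04176 + 0.10676 + 0.02592 = 0.17444
P(E|B) = 0.36·0.13 + 0.28·0.343 + 0.36·0.343 = 0.0468 + 0.09604 + 0.12348 = 0.26632
By total probability over the outer partition,
P(E) = 0.57·0.17444 + 0.43·0.26632
      = 0.0994308 + 0.1145176 = 0.2139484

P(E) ≈ 0.2139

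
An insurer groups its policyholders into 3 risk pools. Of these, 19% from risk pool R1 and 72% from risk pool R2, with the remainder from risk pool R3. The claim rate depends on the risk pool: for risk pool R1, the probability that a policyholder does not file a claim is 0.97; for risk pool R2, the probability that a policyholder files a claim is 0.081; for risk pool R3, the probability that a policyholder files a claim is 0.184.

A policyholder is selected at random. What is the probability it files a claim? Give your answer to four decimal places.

P(R3) = 1 − (0.19 + 0.72) = 0.09.
P(C|R1) = 1 − 0.97 = 0.03.
P(C) = P(C|R1)·P(R1) + P(C|R2)·P(R2) + P(C|R3)·P(R3)
      = 0.03·0.19 + 0.081·0.72 + 0.184·0.09
      = 0.0057 + 0.05832 + 0.01656 = 0.08058

P(C) ≈ 0.0806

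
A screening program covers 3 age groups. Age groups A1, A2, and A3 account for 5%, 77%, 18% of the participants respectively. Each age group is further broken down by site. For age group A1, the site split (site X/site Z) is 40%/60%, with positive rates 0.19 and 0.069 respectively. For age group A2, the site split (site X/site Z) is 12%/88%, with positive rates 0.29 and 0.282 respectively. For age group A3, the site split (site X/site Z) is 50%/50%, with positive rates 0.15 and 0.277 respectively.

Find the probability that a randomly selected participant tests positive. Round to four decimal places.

P(T) ≈ 0.2622

P(T|A1) = 0.4·0.19 + 0.6·0.069 = 0.076 + 0.0414 = 0.1174
P(T|A2) = 0.12·0.29 + 0.88·0.282 = 0.0348 + 0.24816 = 0.28296
P(T|A3) = 0.5·0.15 + 0.5·0.277 = 0.075 + 0.1385 = 0.2135
By total probability over the outer partition,
P(T) = 0.05·0.1174 + 0.77·0.28296 + 0.18·0.2135
      = 0.00587 + 0.2178792 + 0.03843 = 0.2621792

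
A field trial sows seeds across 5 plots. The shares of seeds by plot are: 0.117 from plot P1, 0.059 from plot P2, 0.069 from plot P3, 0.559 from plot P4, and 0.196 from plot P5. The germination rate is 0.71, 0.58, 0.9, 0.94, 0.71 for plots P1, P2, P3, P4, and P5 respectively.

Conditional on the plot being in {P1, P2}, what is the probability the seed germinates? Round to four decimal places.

Let S = {P1, P2}.
P(S) = 0.117 + 0.059 = 0.176.
P(G ∩ S) = 0.71·0.117 + 0.58·0.059 = 0.08307 + 0.03422 = 0.11729.
P(G | S) = 0.11729 / 0.176 = 0.666420…

P(G|S) ≈ 0.6664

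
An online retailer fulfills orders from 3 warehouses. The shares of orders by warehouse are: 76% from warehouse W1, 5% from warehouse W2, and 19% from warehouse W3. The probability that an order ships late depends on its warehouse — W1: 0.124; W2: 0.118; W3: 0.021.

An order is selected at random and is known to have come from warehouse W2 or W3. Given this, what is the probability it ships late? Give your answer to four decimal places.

Let S = {W2, W3}.
P(S) = 0.05 + 0.19 = 0.24.
P(L ∩ S) = 0.118·0.05 + 0.021·0.19 = 0.0059 + 0.00399 = 0.00989.
P(L | S) = 0.00989 / 0.24 = 0.041208…

P(L|S) ≈ 0.0412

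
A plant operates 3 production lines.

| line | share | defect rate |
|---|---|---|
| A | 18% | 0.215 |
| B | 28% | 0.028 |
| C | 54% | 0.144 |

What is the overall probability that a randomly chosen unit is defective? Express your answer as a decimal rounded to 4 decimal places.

By the law of total probability,
P(D) = P(D|A)·P(A) + P(D|B)·P(B) + P(D|C)·P(C)
      = 0.215·0.18 + 0.028·0.28 + 0.144·0.54
      = 0.0387 + 0.00784 + 0.07776 = 0.1243

0.1243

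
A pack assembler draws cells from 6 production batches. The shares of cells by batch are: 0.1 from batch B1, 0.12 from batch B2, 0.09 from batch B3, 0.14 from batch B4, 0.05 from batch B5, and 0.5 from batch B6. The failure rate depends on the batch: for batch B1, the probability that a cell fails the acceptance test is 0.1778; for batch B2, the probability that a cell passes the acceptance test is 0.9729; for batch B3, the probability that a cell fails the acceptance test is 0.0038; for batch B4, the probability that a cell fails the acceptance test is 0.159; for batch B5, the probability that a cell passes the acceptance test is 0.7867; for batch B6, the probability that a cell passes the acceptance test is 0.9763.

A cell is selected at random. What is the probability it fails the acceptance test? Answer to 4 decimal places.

P(F) ≈ 0.0661

P(F|B2) = 1 − 0.9729 = 0.0271.
P(F|B5) = 1 − 0.7867 = 0.2133.
P(F|B6) = 1 − 0.9763 = 0.0237.
Summing over the partition,
P(F) = P(F|B1)·P(B1) + P(F|B2)·P(B2) + P(F|B3)·P(B3) + P(F|B4)·P(B4) + P(F|B5)·P(B5) + P(F|B6)·P(B6)
      = 0.1778·0.1 + 0.0271·0.12 + 0.0038·0.09 + 0.159·0.14 + 0.2133·0.05 + 0.0237·0.5
      = 0.01778 + 0.003252 + 0.000342 + 0.02226 + 0.010665 + 0.01185 = 0.066149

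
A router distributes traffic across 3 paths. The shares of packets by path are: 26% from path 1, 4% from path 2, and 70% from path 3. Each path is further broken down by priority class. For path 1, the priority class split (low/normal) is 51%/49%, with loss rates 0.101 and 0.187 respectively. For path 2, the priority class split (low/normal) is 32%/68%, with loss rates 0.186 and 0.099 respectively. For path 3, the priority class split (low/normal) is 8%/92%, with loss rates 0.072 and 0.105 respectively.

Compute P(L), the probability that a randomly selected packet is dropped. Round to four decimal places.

P(L|1) = 0.51·0.101 + 0.49·0.187 = 0.05151 + 0.09163 = 0.14314
P(L|2) = 0.32·0.186 + 0.68·0.099 = 0.05952 + 0.06732 = 0.12684
P(L|3) = 0.08·0.072 + 0.92·0.105 = 0.00576 + 0.0966 = 0.10236
Then overall,
P(L) = 0.26·0.14314 + 0.04·0.12684 + 0.7·0.10236
      = 0.0372164 + 0.0050736 + 0.071652 = 0.113942

0.1139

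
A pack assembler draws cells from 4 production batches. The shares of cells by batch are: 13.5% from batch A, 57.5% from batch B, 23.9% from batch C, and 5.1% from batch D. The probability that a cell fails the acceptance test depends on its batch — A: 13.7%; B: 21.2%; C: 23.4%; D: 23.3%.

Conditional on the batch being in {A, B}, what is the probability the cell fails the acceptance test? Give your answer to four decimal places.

Let S = {A, B}.
P(S) = 0.135 + 0.575 = 0.71.
P(F ∩ S) = 0.137·0.135 + 0.212·0.575 = 0.018495 + 0.1219 = 0.140395.
P(F | S) = 0.140395 / 0.71 = 0.197739…

0.1977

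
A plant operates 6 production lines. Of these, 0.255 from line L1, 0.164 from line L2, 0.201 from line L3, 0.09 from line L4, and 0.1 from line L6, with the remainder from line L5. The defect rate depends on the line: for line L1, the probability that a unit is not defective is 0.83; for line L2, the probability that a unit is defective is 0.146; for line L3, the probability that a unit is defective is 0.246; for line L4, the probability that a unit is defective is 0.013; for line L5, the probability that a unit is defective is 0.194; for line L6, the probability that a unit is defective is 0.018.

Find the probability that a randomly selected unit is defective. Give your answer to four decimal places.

0.1566

P(L5) = 1 − (0.255 + 0.164 + 0.201 + 0.09 + 0.1) = 0.19.
P(D|L1) = 1 − 0.83 = 0.17.
P(D) = P(D|L1)·P(L1) + P(D|L2)·P(L2) + P(D|L3)·P(L3) + P(D|L4)·P(L4) + P(D|L5)·P(L5) + P(D|L6)·P(L6)
      = 0.17·0.255 + 0.146·0.164 + 0.246·0.201 + 0.013·0.09 + 0.194·0.19 + 0.018·0.1
      = 0.04335 + 0.023944 + 0.049446 + 0.00117 + 0.03686 + 0.0018 = 0.15657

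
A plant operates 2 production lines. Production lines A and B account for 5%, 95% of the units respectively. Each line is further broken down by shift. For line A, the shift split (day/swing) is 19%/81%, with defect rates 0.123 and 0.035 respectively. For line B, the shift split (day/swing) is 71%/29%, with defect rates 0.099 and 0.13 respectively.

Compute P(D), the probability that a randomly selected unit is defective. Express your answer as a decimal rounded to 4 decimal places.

P(D|A) = 0.19·0.123 + 0.81·0.035 = 0.02337 + 0.02835 = 0.05172
P(D|B) = 0.71·0.099 + 0.29·0.13 = 0.07029 + 0.0377 = 0.10799
Then overall,
P(D) = 0.05·0.05172 + 0.95·0.10799
      = 0.002586 + 0.1025905 = 0.1051765

P(D) ≈ 0.1052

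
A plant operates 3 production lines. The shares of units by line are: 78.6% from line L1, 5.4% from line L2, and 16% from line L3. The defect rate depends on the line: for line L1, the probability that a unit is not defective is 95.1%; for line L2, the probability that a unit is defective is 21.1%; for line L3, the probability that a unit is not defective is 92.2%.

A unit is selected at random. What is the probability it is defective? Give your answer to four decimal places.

0.0624

P(D|L1) = 1 − 0.951 = 0.049.
P(D|L3) = 1 − 0.922 = 0.078.
P(D) = P(D|L1)·P(L1) + P(D|L2)·P(L2) + P(D|L3)·P(L3)
      = 0.049·0.786 + 0.211·0.054 + 0.078·0.16
      = 0.038514 + 0.011394 + 0.01248 = 0.062388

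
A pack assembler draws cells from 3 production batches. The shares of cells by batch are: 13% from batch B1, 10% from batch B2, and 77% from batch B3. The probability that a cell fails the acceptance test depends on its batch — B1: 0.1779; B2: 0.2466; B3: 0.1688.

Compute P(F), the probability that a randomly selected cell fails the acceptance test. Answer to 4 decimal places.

P(F) = P(F|B1)·P(B1) + P(F|B2)·P(B2) + P(F|B3)·P(B3)
      = 0.1779·0.13 + 0.2466·0.1 + 0.1688·0.77
      = 0.023127 + 0.02466 + 0.129976 = 0.177763

P(F) ≈ 0.1778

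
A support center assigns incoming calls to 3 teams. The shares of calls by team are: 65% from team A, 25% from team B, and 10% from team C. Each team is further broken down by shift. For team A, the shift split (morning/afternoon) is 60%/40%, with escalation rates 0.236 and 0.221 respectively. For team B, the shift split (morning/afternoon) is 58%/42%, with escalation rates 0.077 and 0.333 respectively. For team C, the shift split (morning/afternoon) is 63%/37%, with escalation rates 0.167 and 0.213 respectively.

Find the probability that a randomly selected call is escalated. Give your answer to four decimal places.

P(E|A) = 0.6·0.236 + 0.4·0.221 = 0.1416 + 0.0884 = 0.23
P(E|B) = 0.58·0.077 + 0.42·0.333 = 0.04466 + 0.13986 = 0.18452
P(E|C) = 0.63·0.167 + 0.37·0.213 = 0.10521 + 0.07881 = 0.18402
Then overall,
P(E) = 0.65·0.23 + 0.25·0.18452 + 0.1·0.18402
      = 0.1495 + 0.04613 + 0.018402 = 0.214032

0.2140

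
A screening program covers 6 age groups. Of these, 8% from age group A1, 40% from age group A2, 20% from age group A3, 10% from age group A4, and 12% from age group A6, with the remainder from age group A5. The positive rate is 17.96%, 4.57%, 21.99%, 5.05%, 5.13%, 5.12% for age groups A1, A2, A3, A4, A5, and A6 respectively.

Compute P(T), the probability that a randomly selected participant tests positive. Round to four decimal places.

P(A5) = 1 − (0.08 + 0.4 + 0.2 + 0.1 + 0.12) = 0.1.
P(T) = P(T|A1)·P(A1) + P(T|A2)·P(A2) + P(T|A3)·P(A3) + P(T|A4)·P(A4) + P(T|A5)·P(A5) + P(T|A6)·P(A6)
      = 0.1796·0.08 + 0.0457·0.4 + 0.2199·0.2 + 0.0505·0.1 + 0.0513·0.1 + 0.0512·0.12
      = 0.014368 + 0.01828 + 0.04398 + 0.00505 + 0.00513 + 0.006144 = 0.092952

0.0930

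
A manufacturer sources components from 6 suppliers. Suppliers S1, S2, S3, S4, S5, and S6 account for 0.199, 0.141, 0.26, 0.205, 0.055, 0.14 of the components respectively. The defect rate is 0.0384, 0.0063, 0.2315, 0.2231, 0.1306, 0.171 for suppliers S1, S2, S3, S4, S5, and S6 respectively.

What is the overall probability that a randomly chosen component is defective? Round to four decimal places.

P(D) ≈ 0.1456

P(D) = P(D|S1)·P(S1) + P(D|S2)·P(S2) + P(D|S3)·P(S3) + P(D|S4)·P(S4) + P(D|S5)·P(S5) + P(D|S6)·P(S6)
      = 0.0384·0.199 + 0.0063·0.141 + 0.2315·0.26 + 0.2231·0.205 + 0.1306·0.055 + 0.171·0.14
      = 0.0076416 + 0.0008883 + 0.06019 + 0.0457355 + 0.007183 + 0.02394 = 0.1455784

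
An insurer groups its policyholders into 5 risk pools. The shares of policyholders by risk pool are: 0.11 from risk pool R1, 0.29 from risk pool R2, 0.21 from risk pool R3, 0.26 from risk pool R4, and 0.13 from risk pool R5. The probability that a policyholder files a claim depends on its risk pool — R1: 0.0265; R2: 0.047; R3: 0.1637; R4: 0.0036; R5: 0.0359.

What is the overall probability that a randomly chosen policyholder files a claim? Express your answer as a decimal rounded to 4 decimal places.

0.0565

Summing over the partition,
P(C) = P(C|R1)·P(R1) + P(C|R2)·P(R2) + P(C|R3)·P(R3) + P(C|R4)·P(R4) + P(C|R5)·P(R5)
      = 0.0265·0.11 + 0.047·0.29 + 0.1637·0.21 + 0.0036·0.26 + 0.0359·0.13
      = 0.002915 + 0.01363 + 0.034377 + 0.000936 + 0.004667 = 0.056525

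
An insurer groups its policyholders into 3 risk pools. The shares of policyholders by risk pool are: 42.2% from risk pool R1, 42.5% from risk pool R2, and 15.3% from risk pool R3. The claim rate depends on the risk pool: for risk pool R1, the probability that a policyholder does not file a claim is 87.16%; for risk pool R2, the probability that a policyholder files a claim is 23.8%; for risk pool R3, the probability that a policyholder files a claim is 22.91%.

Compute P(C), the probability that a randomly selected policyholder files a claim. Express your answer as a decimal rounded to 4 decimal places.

P(C) ≈ 0.1904

P(C|R1) = 1 − 0.8716 = 0.1284.
P(C) = P(C|R1)·P(R1) + P(C|R2)·P(R2) + P(C|R3)·P(R3)
      = 0.1284·0.422 + 0.238·0.425 + 0.2291·0.153
      = 0.0541848 + 0.10115 + 0.0350523 = 0.1903871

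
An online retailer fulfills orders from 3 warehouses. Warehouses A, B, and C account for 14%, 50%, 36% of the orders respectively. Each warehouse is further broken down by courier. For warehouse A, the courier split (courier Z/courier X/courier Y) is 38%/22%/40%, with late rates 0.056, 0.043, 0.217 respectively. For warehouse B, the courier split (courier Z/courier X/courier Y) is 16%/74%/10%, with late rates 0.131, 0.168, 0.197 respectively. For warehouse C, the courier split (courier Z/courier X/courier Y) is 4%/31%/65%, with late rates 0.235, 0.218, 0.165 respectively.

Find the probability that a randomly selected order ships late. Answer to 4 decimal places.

P(L|A) = 0.38·0.056 + 0.22·0.043 + 0.4·0.217 = 0.02128 + 0.00946 + 0.0868 = 0.11754
P(L|B) = 0.16·0.131 + 0.74·0.168 + 0.1·0.197 = 0.02096 + 0.12432 + 0.0197 = 0.16498
P(L|C) = 0.04·0.235 + 0.31·0.218 + 0.65·0.165 = 0.0094 + 0.06758 + 0.10725 = 0.18423
By total probability over the outer partition,
P(L) = 0.14·0.11754 + 0.5·0.16498 + 0.36·0.18423
      = 0.0164556 + 0.08249 + 0.0663228 = 0.1652684

P(L) ≈ 0.1653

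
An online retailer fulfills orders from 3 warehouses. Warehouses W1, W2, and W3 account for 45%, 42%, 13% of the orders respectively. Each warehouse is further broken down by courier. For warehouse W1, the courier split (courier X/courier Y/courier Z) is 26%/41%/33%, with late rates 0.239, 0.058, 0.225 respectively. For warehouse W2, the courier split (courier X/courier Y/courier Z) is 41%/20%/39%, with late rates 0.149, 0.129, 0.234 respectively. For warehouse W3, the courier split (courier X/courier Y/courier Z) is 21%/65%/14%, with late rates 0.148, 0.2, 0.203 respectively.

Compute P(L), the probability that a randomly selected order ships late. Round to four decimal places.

P(L|W1) = 0.26·0.239 + 0.41·0.058 + 0.33·0.225 = 0.06214 + 0.02378 + 0.07425 = 0.16017
P(L|W2) = 0.41·0.149 + 0.2·0.129 + 0.39·0.234 = 0.06109 + 0.0258 + 0.09126 = 0.17815
P(L|W3) = 0.21·0.148 + 0.65·0.2 + 0.14·0.203 = 0.03108 + 0.13 + 0.02842 = 0.1895
By total probability over the outer partition,
P(L) = 0.45·0.16017 + 0.42·0.17815 + 0.13·0.1895
      = 0.0720765 + 0.074823 + 0.024635 = 0.1715345

P(L) ≈ 0.1715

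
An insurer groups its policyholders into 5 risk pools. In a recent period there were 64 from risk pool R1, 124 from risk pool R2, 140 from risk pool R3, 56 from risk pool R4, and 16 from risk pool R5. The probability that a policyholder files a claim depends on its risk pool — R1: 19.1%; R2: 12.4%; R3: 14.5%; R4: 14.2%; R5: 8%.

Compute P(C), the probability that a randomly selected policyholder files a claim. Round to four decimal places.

P(C) ≈ 0.1428

Total: 64 + 124 + 140 + 56 + 16 = 400.
P(R1) = 64/400 = 0.16. P(R2) = 124/400 = 0.31. P(R3) = 140/400 = 0.35. P(R4) = 56/400 = 0.14. P(R5) = 16/400 = 0.04.
P(C) = P(C|R1)·P(R1) + P(C|R2)·P(R2) + P(C|R3)·P(R3) + P(C|R4)·P(R4) + P(C|R5)·P(R5)
      = 0.191·0.16 + 0.124·0.31 + 0.145·0.35 + 0.142·0.14 + 0.08·0.04
      = 0.03056 + 0.03844 + 0.05075 + 0.01988 + 0.0032 = 0.14283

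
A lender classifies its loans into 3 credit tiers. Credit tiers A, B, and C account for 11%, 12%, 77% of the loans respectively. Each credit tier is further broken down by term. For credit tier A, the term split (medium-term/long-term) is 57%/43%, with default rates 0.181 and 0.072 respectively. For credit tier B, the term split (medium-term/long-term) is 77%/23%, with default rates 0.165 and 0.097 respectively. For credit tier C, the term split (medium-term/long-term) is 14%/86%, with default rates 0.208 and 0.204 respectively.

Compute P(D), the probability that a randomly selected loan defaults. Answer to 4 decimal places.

P(D|A) = 0.57·0.181 + 0.43·0.072 = 0.10317 + 0.03096 = 0.13413
P(D|B) = 0.77·0.165 + 0.23·0.097 = 0.12705 + 0.02231 = 0.14936
P(D|C) = 0.14·0.208 + 0.86·0.204 = 0.02912 + 0.17544 = 0.20456
Then overall,
P(D) = 0.11·0.13413 + 0.12·0.14936 + 0.77·0.20456
      = 0.0147543 + 0.0179232 + 0.1575112 = 0.1901887

P(D) ≈ 0.1902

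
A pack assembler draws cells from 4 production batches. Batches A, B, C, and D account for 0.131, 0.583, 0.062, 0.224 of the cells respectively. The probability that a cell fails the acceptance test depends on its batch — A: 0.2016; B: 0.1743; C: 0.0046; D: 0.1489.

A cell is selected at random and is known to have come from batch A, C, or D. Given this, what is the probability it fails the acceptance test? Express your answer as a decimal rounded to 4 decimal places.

P(F|S) ≈ 0.1440

Let S = {A, C, D}.
P(S) = 0.131 + 0.062 + 0.224 = 0.417.
P(F ∩ S) = 0.2016·0.131 + 0.0046·0.062 + 0.1489·0.224 = 0.0264096 + 0.0002852 + 0.0333536 = 0.0600484.
P(F | S) = 0.0600484 / 0.417 = 0.144001…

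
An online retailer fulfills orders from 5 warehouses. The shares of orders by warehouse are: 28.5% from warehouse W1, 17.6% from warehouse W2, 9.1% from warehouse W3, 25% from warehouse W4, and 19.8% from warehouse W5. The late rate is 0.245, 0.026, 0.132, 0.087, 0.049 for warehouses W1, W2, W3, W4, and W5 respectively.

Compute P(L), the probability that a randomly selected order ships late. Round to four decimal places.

0.1179

P(L) = P(L|W1)·P(W1) + P(L|W2)·P(W2) + P(L|W3)·P(W3) + P(L|W4)·P(W4) + P(L|W5)·P(W5)
      = 0.245·0.285 + 0.026·0.176 + 0.132·0.091 + 0.087·0.25 + 0.049·0.198
      = 0.069825 + 0.004576 + 0.012012 + 0.02175 + 0.009702 = 0.117865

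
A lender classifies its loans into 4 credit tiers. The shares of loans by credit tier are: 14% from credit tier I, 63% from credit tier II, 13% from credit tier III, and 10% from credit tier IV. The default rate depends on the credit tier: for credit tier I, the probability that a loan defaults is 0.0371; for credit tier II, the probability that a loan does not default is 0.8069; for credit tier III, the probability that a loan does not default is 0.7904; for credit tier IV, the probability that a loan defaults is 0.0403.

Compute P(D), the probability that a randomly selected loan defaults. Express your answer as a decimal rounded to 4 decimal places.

0.1581

P(D|II) = 1 − 0.8069 = 0.1931.
P(D|III) = 1 − 0.7904 = 0.2096.
P(D) = P(D|I)·P(I) + P(D|II)·P(II) + P(D|III)·P(III) + P(D|IV)·P(IV)
      = 0.0371·0.14 + 0.1931·0.63 + 0.2096·0.13 + 0.0403·0.1
      = 0.005194 + 0.121653 + 0.027248 + 0.00403 = 0.158125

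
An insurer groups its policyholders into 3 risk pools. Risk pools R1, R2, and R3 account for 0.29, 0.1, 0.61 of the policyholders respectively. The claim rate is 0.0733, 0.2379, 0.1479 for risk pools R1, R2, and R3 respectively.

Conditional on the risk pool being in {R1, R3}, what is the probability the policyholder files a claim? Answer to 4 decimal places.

0.1239

Let S = {R1, R3}.
P(S) = 0.29 + 0.61 = 0.9.
P(C ∩ S) = 0.0733·0.29 + 0.1479·0.61 = 0.021257 + 0.090219 = 0.111476.
P(C | S) = 0.111476 / 0.9 = 0.123862…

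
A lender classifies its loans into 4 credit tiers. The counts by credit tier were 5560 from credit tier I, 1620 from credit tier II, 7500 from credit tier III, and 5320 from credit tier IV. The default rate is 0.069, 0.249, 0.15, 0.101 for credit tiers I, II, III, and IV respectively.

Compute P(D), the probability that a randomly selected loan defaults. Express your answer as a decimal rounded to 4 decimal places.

Total: 5560 + 1620 + 7500 + 5320 = 20000.
P(I) = 5560/20000 = 0.278. P(II) = 1620/20000 = 0.081. P(III) = 7500/20000 = 0.375. P(IV) = 5320/20000 = 0.266.
P(D) = P(D|I)·P(I) + P(D|II)·P(II) + P(D|III)·P(III) + P(D|IV)·P(IV)
      = 0.069·0.278 + 0.249·0.081 + 0.15·0.375 + 0.101·0.266
      = 0.019182 + 0.020169 + 0.05625 + 0.026866 = 0.122467

0.1225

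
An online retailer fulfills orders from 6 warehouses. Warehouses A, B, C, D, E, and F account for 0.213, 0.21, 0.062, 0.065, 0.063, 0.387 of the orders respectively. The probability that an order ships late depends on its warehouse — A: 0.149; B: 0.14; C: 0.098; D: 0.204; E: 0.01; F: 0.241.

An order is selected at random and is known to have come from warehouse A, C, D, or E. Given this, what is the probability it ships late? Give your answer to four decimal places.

0.1283

Let S = {A, C, D, E}.
P(S) = 0.213 + 0.062 + 0.065 + 0.063 = 0.403.
P(L ∩ S) = 0.149·0.213 + 0.098·0.062 + 0.204·0.065 + 0.01·0.063 = 0.031737 + 0.006076 + 0.01326 + 0.00063 = 0.051703.
P(L | S) = 0.051703 / 0.403 = 0.128295…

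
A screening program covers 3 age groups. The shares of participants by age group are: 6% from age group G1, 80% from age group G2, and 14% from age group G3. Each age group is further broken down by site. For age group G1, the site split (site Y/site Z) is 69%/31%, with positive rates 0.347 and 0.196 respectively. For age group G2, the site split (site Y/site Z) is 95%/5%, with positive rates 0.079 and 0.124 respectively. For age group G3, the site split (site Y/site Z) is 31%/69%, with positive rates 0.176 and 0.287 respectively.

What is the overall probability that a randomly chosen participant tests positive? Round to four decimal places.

0.1184

P(T|G1) = 0.69·0.347 + 0.31·0.196 = 0.23943 + 0.06076 = 0.30019
P(T|G2) = 0.95·0.079 + 0.05·0.124 = 0.07505 + 0.0062 = 0.08125
P(T|G3) = 0.31·0.176 + 0.69·0.287 = 0.05456 + 0.19803 = 0.25259
Then overall,
P(T) = 0.06·0.30019 + 0.8·0.08125 + 0.14·0.25259
      = 0.0180114 + 0.065 + 0.0353626 = 0.118374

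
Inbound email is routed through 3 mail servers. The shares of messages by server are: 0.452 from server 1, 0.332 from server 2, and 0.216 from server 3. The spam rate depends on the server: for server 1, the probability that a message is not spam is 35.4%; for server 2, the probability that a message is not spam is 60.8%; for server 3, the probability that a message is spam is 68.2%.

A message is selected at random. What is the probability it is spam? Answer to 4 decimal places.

P(S) ≈ 0.5694

P(S|1) = 1 − 0.354 = 0.646.
P(S|2) = 1 − 0.608 = 0.392.
P(S) = P(S|1)·P(1) + P(S|2)·P(2) + P(S|3)·P(3)
      = 0.646·0.452 + 0.392·0.332 + 0.682·0.216
      = 0.291992 + 0.130144 + 0.147312 = 0.569448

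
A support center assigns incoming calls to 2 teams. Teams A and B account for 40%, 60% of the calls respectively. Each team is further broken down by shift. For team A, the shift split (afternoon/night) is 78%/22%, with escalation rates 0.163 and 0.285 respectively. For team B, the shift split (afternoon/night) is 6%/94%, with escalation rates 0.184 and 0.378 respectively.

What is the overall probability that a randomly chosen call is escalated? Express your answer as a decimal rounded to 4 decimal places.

P(E|A) = 0.78·0.163 + 0.22·0.285 = 0.12714 + 0.0627 = 0.18984
P(E|B) = 0.06·0.184 + 0.94·0.378 = 0.01104 + 0.35532 = 0.36636
Then overall,
P(E) = 0.4·0.18984 + 0.6·0.36636
      = 0.075936 + 0.219816 = 0.295752

P(E) ≈ 0.2958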